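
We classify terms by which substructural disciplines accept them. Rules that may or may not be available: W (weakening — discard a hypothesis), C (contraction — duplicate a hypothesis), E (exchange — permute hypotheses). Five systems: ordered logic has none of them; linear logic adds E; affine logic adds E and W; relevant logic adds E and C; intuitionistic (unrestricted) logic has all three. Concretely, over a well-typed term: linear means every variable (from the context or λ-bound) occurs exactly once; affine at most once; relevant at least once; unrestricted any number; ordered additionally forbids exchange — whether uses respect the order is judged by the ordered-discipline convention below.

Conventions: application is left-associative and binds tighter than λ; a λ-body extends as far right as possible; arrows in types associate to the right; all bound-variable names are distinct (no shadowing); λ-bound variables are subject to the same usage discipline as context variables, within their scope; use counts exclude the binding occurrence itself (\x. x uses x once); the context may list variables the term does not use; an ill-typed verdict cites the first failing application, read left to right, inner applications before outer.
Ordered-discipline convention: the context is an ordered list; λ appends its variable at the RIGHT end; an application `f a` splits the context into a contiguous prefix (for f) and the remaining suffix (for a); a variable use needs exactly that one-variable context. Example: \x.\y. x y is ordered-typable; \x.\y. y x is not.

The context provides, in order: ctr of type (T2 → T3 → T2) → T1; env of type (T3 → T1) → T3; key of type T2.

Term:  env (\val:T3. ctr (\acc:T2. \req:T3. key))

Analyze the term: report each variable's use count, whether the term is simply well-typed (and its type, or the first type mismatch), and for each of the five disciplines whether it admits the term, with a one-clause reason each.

usage: ctr=1, env=1, key=1, val [bound]=0, acc [bound]=0, req [bound]=0
uses in reading order: env, ctr, key
typing: well-typed at T3
ordered: ✗ — needs weakening: val, acc, req unused
linear: ✗ — needs weakening: val, acc, req unused
affine: ✓ — at most one use each (ctr, env, key, val, acc, req)
relevant: ✗ — needs weakening: val, acc, req unused
unrestricted: ✓ — typability at T3 is all that's needed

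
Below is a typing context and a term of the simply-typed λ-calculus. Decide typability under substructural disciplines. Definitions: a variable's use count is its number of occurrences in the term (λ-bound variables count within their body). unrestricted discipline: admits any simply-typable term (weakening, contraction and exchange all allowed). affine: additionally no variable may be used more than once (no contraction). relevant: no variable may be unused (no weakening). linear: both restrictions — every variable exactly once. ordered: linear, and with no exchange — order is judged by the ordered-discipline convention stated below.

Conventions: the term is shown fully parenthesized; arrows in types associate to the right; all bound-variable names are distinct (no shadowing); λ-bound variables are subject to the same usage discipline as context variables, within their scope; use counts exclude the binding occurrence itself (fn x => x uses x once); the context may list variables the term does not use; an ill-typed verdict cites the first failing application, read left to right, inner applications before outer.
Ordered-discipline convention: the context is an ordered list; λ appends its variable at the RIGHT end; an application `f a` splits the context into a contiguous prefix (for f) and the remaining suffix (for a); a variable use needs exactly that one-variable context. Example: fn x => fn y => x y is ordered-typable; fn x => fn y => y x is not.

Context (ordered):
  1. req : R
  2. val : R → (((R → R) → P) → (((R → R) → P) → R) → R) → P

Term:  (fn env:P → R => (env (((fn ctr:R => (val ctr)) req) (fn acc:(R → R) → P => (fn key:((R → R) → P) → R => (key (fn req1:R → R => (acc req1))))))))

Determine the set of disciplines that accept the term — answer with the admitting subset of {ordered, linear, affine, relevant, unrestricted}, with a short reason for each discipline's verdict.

admitting disciplines: linear, affine, relevant, unrestricted
counts: req: 1×; val: 1×; env [bound]: 1×; ctr [bound]: 1×; acc [bound]: 1×; key [bound]: 1×; req1 [bound]: 1×
order of uses: env, val, ctr, req, key, acc, req1
typing: ✓ — (P → R) → R
ordered ✗ (needs exchange: uses follow env, val, ctr, req, key, acc, req1)
linear ✓ (req, val, env, ctr, acc, key, req1: one use apiece)
affine ✓ (at most one use each (req, val, env, ctr, acc, key, req1))
relevant ✓ (at least one use each (req, val, env, ctr, acc, key, req1))
unrestricted ✓ (type-checks ((P → R) → R) and nothing is barred)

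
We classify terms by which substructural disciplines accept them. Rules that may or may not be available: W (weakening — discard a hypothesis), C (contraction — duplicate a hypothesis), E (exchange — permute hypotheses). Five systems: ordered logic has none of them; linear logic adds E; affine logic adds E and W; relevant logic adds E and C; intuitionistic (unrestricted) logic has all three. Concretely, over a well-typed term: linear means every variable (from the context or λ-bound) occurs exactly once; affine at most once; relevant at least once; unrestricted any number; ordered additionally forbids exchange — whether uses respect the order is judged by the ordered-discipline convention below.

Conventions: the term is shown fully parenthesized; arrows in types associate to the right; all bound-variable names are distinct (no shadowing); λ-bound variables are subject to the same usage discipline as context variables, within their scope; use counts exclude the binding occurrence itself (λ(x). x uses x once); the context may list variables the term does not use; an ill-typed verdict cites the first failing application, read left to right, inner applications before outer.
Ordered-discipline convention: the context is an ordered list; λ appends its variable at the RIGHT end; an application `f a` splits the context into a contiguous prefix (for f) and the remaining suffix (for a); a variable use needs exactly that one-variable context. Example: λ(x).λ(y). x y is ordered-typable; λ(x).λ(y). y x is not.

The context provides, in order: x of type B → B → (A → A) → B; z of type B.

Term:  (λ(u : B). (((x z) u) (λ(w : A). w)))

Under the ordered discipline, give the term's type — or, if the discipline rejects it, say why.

term : B → B
variable uses: x: 1, z: 1, u (λ-bound): 1, w (λ-bound): 1
order of uses: x, z, u, w
typing: well-typed — term : B → B
across the five disciplines: ordered ✓; linear ✓; affine ✓; relevant ✓; unrestricted ✓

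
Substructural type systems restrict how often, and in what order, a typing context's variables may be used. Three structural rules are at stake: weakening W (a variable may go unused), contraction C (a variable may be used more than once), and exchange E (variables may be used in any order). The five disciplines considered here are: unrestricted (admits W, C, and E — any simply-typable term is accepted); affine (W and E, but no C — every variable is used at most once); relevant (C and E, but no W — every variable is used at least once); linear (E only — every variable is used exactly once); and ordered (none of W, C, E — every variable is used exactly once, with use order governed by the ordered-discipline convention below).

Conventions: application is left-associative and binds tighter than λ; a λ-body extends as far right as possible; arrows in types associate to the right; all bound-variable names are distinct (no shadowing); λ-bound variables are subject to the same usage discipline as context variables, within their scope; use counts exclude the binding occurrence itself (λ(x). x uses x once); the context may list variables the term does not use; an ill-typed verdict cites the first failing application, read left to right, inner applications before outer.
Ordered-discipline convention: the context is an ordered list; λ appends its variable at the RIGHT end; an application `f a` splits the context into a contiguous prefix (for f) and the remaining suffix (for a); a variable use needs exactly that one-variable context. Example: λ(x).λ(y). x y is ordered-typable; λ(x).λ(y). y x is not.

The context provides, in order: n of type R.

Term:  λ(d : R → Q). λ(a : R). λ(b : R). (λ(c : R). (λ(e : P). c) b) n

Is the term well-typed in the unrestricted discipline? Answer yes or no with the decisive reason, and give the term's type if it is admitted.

no — the type mismatch rejects it
variable uses: n=1, d [bound]=0, a [bound]=0, b [bound]=1, c [bound]=1, e [bound]=0
uses in reading order: c, b, n
typing: ill-typed: argument of type R where P is required
per-discipline verdicts: ordered ✗, linear ✗, affine ✗, relevant ✗, unrestricted ✗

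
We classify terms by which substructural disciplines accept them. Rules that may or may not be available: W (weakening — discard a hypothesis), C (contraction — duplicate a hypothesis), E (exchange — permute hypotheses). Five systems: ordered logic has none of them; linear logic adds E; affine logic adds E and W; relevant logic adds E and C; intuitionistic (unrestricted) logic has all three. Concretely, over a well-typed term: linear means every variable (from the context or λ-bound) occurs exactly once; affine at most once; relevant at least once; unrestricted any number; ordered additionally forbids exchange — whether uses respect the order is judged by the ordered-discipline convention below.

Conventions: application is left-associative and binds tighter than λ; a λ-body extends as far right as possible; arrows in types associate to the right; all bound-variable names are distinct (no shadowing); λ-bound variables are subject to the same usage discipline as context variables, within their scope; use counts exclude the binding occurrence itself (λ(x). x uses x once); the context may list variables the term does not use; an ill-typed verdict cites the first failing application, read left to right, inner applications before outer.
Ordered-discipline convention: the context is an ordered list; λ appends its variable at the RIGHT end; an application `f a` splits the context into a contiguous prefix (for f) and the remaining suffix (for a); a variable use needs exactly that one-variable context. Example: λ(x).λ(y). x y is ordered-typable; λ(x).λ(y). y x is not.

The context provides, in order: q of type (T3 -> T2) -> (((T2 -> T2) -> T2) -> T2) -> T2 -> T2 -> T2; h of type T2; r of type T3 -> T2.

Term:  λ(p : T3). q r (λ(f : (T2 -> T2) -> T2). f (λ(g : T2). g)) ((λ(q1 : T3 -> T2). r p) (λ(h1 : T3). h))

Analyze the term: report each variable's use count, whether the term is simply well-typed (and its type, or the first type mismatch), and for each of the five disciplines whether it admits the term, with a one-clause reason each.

use counts: q: 1, h: 1, r: 2, p [bound]: 1, f [bound]: 1, g [bound]: 1, q1 [bound]: 0, h1 [bound]: 0
use order (left to right): q, r, f, g, r, p, h
typing: the term checks, with type T3 -> T2 -> T2
ordered: ✗, repeated use of r ×2; unused: q1, h1 — weakening required
linear: ✗, repeated use of r ×2; unused: q1, h1 — weakening required
affine: ✗, repeated use of r ×2
relevant: ✗, unused: q1, h1 — weakening required
unrestricted: ✓, simply typable at T3 -> T2 -> T2; W, C, E all held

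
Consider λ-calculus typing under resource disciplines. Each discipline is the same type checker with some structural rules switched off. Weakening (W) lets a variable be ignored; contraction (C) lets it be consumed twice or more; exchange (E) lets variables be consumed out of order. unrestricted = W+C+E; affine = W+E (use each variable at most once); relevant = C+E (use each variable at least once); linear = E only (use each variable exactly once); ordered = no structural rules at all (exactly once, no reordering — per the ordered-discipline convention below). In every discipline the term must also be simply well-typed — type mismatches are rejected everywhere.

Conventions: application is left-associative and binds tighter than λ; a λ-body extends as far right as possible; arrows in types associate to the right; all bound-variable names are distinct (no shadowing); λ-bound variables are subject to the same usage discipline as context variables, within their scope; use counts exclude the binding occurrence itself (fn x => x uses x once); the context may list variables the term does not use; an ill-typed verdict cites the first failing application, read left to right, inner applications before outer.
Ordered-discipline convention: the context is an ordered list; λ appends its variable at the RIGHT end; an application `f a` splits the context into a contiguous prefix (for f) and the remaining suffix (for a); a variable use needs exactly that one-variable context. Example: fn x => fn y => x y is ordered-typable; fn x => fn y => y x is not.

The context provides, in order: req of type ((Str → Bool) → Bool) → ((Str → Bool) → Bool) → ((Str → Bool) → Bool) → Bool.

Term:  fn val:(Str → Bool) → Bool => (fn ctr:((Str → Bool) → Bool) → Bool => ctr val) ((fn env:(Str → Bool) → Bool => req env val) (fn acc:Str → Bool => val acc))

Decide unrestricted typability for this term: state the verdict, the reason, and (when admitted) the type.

yes — simply typable at ((Str → Bool) → Bool) → Bool; W, C, E all held; term : ((Str → Bool) → Bool) → Bool
counts: req ×1, val [bound] ×3, ctr [bound] ×1, env [bound] ×1, acc [bound] ×1
left-to-right use order: ctr, val, req, env, val, val, acc
typing: well-typed — term : ((Str → Bool) → Bool) → Bool
across the five disciplines: ordered ✗ | linear ✗ | affine ✗ | relevant ✓ | unrestricted ✓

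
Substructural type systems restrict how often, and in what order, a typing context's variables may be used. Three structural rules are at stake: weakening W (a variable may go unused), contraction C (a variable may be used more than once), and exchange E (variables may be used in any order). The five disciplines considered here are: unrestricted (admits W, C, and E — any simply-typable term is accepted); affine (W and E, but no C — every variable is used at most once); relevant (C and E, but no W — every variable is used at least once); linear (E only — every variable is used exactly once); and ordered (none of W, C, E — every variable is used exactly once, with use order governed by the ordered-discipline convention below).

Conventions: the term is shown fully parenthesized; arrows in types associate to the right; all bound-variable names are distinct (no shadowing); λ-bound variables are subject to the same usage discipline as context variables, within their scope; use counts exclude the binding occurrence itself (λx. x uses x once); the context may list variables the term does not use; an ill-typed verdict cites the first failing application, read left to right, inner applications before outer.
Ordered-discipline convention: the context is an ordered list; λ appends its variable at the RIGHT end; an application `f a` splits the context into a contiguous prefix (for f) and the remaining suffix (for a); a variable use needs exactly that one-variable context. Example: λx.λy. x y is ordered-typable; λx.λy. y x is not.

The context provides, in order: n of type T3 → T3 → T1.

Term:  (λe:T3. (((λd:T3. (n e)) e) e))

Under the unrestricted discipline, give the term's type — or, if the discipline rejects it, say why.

term : T3 → T1
usage: n: 1, e [bound]: 3, d [bound]: 0
order of uses: n, e, e, e
typing: the term checks, with type T3 → T1
per-discipline verdicts: ordered ✗ | linear ✗ | affine ✗ | relevant ✗ | unrestricted ✓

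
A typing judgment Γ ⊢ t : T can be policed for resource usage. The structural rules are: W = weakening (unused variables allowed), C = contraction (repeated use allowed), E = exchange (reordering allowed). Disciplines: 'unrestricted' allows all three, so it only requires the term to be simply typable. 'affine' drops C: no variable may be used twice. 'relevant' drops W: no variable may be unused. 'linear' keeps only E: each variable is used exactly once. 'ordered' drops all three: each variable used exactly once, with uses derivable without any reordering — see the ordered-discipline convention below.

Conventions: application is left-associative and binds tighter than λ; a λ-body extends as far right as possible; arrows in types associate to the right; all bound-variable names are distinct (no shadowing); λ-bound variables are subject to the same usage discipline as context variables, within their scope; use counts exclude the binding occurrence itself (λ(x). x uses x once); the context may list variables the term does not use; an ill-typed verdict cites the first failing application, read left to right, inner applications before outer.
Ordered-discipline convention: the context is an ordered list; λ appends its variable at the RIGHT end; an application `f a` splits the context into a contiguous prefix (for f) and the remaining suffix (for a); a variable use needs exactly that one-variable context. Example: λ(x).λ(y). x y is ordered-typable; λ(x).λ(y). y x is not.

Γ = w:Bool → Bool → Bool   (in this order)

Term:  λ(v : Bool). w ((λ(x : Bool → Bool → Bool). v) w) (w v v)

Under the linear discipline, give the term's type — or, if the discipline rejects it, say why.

not well-typed under linear — uses contraction: w ×3, v ×3; x never used (weakening)
variable uses: w: 3×, v [bound]: 3×, x [bound]: 0×
order of uses: w, v, w, w, v, v
typing: well-typed at Bool → Bool
summary: ordered ✗ · linear ✗ · affine ✗ · relevant ✗ · unrestricted ✓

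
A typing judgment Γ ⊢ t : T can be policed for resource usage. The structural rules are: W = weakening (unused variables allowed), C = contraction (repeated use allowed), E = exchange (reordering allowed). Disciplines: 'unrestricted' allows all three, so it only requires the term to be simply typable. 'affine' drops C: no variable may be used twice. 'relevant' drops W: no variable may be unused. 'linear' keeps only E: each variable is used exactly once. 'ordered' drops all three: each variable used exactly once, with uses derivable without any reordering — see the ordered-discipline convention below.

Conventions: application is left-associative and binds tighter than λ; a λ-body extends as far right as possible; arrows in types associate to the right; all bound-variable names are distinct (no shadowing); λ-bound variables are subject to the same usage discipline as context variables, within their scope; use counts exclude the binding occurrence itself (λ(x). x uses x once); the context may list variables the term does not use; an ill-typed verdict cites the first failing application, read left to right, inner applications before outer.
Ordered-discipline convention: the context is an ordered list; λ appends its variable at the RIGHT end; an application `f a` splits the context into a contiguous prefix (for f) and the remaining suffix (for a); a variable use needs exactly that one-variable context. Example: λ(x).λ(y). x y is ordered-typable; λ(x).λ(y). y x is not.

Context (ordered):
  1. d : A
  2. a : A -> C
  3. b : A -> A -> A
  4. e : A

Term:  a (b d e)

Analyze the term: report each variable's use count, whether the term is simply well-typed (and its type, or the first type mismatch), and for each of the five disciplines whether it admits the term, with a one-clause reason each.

variable uses: d=1, a=1, b=1, e=1
order of uses: a, b, d, e
typing: well-typed at C
ordered ✗ (use order a, b, d, e needs exchange)
linear ✓ (each of d, a, b, e used exactly once)
affine ✓ (d, a, b, e: no repeats, contraction unneeded)
relevant ✓ (d, a, b, e: all used, weakening unneeded)
unrestricted ✓ (typability at C is all that's needed)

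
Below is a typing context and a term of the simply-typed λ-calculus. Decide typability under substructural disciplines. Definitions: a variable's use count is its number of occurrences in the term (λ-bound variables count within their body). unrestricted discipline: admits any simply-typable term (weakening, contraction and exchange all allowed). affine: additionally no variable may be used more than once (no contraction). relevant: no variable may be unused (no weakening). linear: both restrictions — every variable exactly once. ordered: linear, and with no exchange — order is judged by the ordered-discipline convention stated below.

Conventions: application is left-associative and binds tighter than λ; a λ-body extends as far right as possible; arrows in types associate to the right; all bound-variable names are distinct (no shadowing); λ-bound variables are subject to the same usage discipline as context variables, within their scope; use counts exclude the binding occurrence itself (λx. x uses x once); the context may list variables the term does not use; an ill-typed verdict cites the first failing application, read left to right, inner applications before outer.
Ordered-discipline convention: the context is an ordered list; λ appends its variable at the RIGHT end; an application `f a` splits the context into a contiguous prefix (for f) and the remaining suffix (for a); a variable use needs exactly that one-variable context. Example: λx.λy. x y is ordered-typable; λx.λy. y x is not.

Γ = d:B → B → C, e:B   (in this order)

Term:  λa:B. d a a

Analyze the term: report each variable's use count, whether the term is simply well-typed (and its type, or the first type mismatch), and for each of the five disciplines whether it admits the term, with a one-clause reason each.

usage: d: 1×; e: 0×; a [bound]: 2×
left-to-right use order: d, a, a
typing: the term checks, with type B → C
ordered: ✗ — needs contraction — a ×2; unused: e — weakening required
linear: ✗ — needs contraction — a ×2; unused: e — weakening required
affine: ✗ — needs contraction — a ×2
relevant: ✗ — unused: e — weakening required
unrestricted: ✓ — simply typable at B → C; W, C, E all held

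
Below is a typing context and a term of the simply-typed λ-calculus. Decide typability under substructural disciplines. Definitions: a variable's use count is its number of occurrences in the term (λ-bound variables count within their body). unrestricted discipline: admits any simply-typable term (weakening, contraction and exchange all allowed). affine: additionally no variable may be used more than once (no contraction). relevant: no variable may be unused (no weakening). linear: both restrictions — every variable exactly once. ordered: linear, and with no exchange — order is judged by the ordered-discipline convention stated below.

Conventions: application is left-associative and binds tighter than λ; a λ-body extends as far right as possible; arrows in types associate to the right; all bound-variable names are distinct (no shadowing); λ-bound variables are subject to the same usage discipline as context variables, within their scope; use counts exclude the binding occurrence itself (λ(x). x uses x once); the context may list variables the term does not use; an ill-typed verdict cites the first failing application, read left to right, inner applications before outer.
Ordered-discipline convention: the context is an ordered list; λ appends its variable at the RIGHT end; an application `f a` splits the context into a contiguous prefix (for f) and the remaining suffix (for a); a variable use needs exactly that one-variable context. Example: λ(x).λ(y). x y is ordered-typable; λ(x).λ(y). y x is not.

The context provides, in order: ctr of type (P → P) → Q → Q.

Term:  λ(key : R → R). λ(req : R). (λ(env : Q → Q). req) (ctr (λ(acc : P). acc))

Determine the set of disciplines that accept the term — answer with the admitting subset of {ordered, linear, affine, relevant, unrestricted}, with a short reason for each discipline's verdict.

accepted by: affine, unrestricted
variable uses: ctr=1, key [bound]=0, req [bound]=1, env [bound]=0, acc [bound]=1
left-to-right use order: req, ctr, acc
typing: ✓ — (R → R) → R → R
ordered: ✗, key, env never used (weakening)
linear: ✗, key, env never used (weakening)
affine: ✓, no duplicate uses among ctr, key, req, env, acc
relevant: ✗, key, env never used (weakening)
unrestricted: ✓, simply typable at (R → R) → R → R; W, C, E all held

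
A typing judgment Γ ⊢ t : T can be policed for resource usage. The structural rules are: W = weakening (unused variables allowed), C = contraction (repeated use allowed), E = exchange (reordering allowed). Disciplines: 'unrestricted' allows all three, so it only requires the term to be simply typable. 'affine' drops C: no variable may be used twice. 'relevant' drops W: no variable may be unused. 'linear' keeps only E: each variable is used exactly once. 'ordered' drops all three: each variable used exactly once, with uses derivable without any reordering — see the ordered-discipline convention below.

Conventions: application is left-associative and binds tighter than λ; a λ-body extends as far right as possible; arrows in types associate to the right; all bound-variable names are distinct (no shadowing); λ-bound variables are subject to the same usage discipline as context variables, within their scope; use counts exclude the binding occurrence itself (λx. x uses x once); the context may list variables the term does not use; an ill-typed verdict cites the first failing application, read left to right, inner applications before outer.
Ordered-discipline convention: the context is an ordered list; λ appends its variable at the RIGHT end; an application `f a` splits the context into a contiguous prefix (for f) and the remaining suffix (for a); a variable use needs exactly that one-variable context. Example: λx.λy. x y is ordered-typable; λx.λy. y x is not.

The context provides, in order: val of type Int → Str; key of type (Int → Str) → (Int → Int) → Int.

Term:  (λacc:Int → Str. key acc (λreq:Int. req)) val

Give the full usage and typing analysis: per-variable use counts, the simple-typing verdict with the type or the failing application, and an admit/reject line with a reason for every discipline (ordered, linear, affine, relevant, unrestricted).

counts: val=1; key=1; acc [bound]=1; req [bound]=1
left-to-right use order: key, acc, req, val
typing: well-typed at Int
ordered: ✗, use order key, acc, req, val needs exchange
linear: ✓, exactly-once usage across val, key, acc, req
affine: ✓, no duplicate uses among val, key, acc, req
relevant: ✓, none of val, key, acc, req goes unused
unrestricted: ✓, typability at Int is all that's needed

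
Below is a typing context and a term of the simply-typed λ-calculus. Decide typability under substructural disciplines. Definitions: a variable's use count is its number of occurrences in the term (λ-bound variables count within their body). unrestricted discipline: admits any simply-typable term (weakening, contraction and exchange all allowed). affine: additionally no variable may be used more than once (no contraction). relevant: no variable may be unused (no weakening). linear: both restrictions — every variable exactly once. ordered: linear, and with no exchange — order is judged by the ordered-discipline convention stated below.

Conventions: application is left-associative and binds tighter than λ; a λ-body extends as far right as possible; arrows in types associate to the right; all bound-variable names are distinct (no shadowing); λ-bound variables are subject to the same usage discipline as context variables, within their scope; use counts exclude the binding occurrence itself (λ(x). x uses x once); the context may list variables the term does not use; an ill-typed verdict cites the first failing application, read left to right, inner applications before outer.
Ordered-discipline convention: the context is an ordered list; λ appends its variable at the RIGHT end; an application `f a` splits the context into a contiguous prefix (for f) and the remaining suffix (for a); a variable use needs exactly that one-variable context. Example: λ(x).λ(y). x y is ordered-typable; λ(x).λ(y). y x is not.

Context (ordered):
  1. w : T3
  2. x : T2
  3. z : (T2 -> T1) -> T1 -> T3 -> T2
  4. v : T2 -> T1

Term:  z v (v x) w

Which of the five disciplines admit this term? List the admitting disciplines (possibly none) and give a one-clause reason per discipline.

admitted by: relevant, unrestricted
usage: w: 1, x: 1, z: 1, v: 2
left-to-right use order: z, v, v, x, w
typing: the term checks, with type T2
ordered ✗ (needs contraction — v ×2)
linear ✗ (needs contraction — v ×2)
affine ✗ (needs contraction — v ×2)
relevant ✓ (none of w, x, z, v goes unused)
unrestricted ✓ (simply typable at T2; W, C, E all held)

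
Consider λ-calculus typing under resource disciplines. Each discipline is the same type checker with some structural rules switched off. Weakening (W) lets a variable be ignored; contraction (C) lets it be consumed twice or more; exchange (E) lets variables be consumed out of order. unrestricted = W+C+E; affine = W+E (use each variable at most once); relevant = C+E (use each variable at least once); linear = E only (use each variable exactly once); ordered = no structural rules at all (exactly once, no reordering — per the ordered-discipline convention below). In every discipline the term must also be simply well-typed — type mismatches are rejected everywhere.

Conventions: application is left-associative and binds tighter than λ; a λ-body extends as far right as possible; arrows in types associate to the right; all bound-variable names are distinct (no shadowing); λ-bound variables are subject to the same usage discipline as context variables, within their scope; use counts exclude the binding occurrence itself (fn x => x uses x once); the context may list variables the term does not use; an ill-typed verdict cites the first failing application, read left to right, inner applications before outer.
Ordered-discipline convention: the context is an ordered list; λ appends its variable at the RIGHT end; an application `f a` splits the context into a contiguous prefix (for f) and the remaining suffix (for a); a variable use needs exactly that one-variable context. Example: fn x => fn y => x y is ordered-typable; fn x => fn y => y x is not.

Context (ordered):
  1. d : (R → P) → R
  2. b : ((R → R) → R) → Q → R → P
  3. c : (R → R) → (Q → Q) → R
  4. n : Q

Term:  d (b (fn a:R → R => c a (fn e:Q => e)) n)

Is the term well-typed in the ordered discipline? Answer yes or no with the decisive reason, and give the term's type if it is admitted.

yes — one use each (d, b, c, n, a, e); ordered split holds; term : R
counts: d: 1, b: 1, c: 1, n: 1, a [bound]: 1, e [bound]: 1
uses in reading order: d, b, c, a, e, n
typing: well-typed — term : R
summary: ordered ✓; linear ✓; affine ✓; relevant ✓; unrestricted ✓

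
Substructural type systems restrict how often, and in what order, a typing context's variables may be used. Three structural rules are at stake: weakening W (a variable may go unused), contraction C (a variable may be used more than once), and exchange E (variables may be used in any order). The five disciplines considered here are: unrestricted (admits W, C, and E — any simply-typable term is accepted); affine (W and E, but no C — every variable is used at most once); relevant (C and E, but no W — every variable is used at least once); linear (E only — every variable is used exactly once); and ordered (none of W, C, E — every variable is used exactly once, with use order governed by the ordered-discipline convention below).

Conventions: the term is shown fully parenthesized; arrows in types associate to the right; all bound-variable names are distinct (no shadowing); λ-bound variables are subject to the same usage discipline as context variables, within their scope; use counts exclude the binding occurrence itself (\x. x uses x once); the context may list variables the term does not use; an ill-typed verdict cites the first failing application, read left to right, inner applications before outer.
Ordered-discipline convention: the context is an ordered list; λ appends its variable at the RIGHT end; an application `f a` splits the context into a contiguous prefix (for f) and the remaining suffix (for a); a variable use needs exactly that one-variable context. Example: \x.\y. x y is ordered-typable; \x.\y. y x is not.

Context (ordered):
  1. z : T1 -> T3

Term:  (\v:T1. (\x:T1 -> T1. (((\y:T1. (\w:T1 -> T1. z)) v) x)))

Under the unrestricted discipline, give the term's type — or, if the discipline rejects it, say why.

term : T1 -> (T1 -> T1) -> T1 -> T3
usage: z=1, v [bound]=1, x [bound]=1, y [bound]=0, w [bound]=0
order of uses: z, v, x
typing: ✓ — T1 -> (T1 -> T1) -> T1 -> T3
summary: ordered ✗, linear ✗, affine ✓, relevant ✗, unrestricted ✓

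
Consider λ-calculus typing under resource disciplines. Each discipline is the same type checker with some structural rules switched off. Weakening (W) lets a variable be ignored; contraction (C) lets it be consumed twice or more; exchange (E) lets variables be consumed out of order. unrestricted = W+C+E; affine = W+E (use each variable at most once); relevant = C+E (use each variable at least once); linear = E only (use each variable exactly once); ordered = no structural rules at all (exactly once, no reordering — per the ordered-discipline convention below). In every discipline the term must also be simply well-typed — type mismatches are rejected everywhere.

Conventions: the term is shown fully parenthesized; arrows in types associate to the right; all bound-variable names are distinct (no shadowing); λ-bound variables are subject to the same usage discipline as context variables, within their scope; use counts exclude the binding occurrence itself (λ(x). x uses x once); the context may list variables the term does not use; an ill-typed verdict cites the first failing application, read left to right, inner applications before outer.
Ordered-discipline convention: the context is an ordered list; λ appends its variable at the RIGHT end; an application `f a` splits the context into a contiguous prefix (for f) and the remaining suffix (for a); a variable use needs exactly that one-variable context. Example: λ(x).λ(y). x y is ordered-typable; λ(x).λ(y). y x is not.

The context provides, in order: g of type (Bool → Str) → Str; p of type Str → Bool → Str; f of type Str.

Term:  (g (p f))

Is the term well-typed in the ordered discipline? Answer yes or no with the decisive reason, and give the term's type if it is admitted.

yes — g, p, f once each; derivable with no W/C/E; term : Str
use counts: g ×1; p ×1; f ×1
uses in reading order: g, p, f
typing: well-typed — term : Str
summary: ordered ✓, linear ✓, affine ✓, relevant ✓, unrestricted ✓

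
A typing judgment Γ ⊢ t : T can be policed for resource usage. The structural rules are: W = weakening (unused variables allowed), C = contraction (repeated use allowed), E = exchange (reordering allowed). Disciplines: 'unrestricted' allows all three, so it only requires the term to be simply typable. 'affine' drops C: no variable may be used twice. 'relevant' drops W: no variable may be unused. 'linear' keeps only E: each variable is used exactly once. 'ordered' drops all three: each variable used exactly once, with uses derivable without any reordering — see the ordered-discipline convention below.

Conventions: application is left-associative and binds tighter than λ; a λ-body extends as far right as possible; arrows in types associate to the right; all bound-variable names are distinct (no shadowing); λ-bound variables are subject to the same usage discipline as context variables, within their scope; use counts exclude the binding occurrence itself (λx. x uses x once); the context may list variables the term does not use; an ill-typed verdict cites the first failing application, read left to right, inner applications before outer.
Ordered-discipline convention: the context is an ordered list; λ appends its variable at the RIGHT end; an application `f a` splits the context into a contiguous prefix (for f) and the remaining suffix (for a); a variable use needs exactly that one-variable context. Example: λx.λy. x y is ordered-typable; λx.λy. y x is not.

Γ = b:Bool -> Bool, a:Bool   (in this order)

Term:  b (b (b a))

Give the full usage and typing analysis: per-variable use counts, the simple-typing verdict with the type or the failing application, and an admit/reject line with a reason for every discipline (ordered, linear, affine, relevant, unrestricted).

use counts: b: 3, a: 1
uses in reading order: b, b, b, a
typing: well-typed at Bool
ordered: ✗, b ×3 used more than once (contraction)
linear: ✗, b ×3 used more than once (contraction)
affine: ✗, b ×3 used more than once (contraction)
relevant: ✓, every one of b, a appears
unrestricted: ✓, typability at Bool is all that's needed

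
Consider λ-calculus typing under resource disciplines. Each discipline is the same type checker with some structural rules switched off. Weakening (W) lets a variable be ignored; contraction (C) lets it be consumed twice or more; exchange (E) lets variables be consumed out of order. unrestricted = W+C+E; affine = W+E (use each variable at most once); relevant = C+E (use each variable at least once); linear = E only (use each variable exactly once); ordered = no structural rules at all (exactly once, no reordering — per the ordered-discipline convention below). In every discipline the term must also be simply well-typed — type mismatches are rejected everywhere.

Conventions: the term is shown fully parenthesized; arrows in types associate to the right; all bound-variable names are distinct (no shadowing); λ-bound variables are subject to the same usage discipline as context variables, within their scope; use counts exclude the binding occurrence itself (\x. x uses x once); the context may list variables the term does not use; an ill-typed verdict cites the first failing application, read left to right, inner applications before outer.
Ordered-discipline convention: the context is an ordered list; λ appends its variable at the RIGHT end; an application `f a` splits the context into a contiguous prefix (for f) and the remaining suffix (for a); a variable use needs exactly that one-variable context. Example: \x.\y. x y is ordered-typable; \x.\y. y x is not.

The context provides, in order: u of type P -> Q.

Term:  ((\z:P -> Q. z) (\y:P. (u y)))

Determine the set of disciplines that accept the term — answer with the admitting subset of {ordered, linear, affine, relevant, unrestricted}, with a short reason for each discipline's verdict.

accepted by: ordered, linear, affine, relevant, unrestricted
counts: u=1; z (λ-bound)=1; y (λ-bound)=1
use order (left to right): z, u, y
typing: well-typed — term : P -> Q
ordered ✓ (single-use (u, z, y), ordered derivation ok)
linear ✓ (each of u, z, y used exactly once)
affine ✓ (u, z, y: no repeats, contraction unneeded)
relevant ✓ (u, z, y: all used, weakening unneeded)
unrestricted ✓ (type-checks (P -> Q) and nothing is barred)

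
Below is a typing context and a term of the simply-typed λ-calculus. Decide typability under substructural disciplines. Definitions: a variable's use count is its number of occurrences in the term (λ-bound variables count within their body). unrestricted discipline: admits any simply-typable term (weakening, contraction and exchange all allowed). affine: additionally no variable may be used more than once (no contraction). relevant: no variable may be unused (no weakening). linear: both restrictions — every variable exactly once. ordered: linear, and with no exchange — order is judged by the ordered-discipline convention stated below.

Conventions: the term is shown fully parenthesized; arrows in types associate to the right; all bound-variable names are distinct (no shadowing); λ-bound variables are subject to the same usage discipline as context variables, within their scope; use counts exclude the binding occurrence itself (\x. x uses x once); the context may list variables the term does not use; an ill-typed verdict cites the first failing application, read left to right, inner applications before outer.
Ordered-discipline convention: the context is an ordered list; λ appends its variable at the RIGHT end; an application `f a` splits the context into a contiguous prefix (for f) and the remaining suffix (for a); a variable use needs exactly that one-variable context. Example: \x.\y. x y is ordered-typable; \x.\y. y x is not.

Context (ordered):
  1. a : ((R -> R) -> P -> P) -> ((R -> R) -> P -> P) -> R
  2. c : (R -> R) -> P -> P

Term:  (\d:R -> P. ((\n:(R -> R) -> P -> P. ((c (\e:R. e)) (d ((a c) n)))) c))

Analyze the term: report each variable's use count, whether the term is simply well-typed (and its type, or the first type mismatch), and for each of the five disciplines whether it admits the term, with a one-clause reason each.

use counts: a=1, c=3, d (bound)=1, n (bound)=1, e (bound)=1
use order (left to right): c, e, d, a, c, n, c
typing: ✓ — (R -> P) -> P
ordered: ✗, uses contraction: c ×3
linear: ✗, uses contraction: c ×3
affine: ✗, uses contraction: c ×3
relevant: ✓, every one of a, c, d, n, e appears
unrestricted: ✓, typability at (R -> P) -> P is all that's needed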